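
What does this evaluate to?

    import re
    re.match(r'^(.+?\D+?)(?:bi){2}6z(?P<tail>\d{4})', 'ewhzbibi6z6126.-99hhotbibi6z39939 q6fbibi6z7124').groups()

('ewhz', '6126')

The pattern matches anchored at the start of the string; then one or more of any character (lazy), then one or more of a non-digit (lazy) (captured); then the literal 'bi' repeated 2 times, then the literal '6z'; then exactly 4 of a digit (captured as 'tail').
The `?` after the quantifier makes it lazy — it takes as little as possible before letting the rest of the pattern try.
`re.match` only tries the pattern at the start of the string.
The match spans [0:14] → 'ewhzbibi6z6126'.
Captured: group 1 = 'ewhz', group 2 = '6126'.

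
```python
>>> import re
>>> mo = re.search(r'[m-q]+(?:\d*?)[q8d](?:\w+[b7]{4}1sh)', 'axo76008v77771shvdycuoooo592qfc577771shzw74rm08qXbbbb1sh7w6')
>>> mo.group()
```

'o76008v77771shvdycuoooo592qfc577771shzw74rm08qXbbbb1sh'

Pattern: one or more of a character in [m-q]; then zero or more of a digit (lazy) (non-capturing group); then one of [q8d]; then one or more of a word character, then exactly 4 of one of [b7], then the literal '1sh' (non-capturing group).
`re.search` scans for the first position where the pattern succeeds.
The match spans [2:56] → 'o76008v77771shvdycuoooo592qfc577771shzw74rm08qXbbbb1sh'.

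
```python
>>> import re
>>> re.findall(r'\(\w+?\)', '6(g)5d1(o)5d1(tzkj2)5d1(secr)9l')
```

['(g)', '(o)', '(tzkj2)', '(secr)']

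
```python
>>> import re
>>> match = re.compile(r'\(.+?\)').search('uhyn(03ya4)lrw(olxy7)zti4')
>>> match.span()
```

The match spans [4:11] → '(03ya4)'.

(4, 11)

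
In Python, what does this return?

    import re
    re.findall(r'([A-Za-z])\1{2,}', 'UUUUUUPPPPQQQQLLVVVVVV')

After group 1 captures some text, `\1` only succeeds where that same text appears again.
Scanning left to right: at [0:6] match 'UUUUUU', group 1 = 'U'; at [6:10] match 'PPPP', group 1 = 'P'; at [10:14] match 'QQQQ', group 1 = 'Q'; at [16:22] match 'VVVVVV', group 1 = 'V'.
One capturing group, so `findall` returns just the captured substring from each match — 4 in all.

['U', 'P', 'Q', 'V']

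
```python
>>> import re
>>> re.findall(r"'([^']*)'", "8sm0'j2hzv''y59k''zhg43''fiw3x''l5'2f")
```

['j2hzv', 'y59k', 'zhg43', 'fiw3x', 'l5']

Because there's exactly one group, `findall` drops the full match and keeps group 1 from each hit.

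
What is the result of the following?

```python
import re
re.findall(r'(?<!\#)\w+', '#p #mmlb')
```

['mlb']

The negative lookahead/lookbehind blocks any match where the forbidden context is present.
Walking the string: at [5:8] → 'mlb'.
With no groups in the pattern, `findall` gives back each whole match — 1 here.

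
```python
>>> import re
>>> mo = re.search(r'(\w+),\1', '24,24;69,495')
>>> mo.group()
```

'24,24'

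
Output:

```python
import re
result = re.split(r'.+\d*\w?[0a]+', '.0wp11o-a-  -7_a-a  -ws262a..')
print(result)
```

['', '..']

This matches one or more of any character, then zero or more of a digit; then optionally a word character, then one or more of one of [0a].
Matches to split on: at [0:27] → '.0wp11o-a-  -7_a-a  -ws262a'.
The string is cut at each match, leaving 2 pieces.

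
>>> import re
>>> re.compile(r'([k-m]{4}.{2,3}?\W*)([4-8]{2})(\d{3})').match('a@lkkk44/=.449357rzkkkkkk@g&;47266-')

`re.match` only tries the pattern at the start of the string.
Here position 0 doesn't satisfy it, so the call returns None.

None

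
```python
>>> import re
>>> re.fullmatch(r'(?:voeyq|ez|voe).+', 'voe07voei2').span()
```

`re.fullmatch` is like wrapping the pattern in `^…$` (in single-line mode).
The match spans [0:10] → 'voe07voei2'.

(0, 10)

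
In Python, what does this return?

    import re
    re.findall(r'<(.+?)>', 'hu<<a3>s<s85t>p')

['<a3', 's85t']

A `+?`/`*?`/`{m,n}?` starts at its minimum and grows only as far as needed for what follows to match.
Scanning left to right: at [2:7] match '<<a3>', group 1 = '<a3'; at [8:14] match '<s85t>', group 1 = 's85t'.
One capturing group, so `findall` returns just the captured substring from each match — 2 in all.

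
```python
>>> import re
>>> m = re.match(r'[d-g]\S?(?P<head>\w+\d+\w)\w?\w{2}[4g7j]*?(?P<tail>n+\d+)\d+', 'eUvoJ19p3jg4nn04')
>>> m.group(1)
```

'voJ19p3j'

The match spans [0:16] → 'eUvoJ19p3jg4nn04'.
Captured: group 1 = 'voJ19p3j', group 2 = 'n0'.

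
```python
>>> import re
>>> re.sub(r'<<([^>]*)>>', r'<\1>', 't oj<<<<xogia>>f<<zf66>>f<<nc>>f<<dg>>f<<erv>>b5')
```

Matches: at [4:15] → '<<<<xogia>>'; at [16:24] → '<<zf66>>'; at [25:31] → '<<nc>>'; at [32:38] → '<<dg>>'; at [39:46] → '<<erv>>'.
`\1` in the replacement pulls in group 1's text for each match.

't oj<<<xogia>f<zf66>f<nc>f<dg>f<erv>b5'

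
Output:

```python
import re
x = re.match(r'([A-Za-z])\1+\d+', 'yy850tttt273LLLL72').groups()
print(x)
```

The match spans [0:5] → 'yy850'.
Captured: group 1 = 'y'.

('y',)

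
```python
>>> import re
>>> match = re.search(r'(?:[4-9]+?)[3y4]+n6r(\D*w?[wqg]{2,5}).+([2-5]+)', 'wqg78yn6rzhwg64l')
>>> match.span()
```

(3, 15)

This matches one or more of a character in [4-9] (lazy) (non-capturing group); then one or more of one of [3y4], then a literal 'n', then the literal '6r'; then zero or more of a non-digit, then optionally a literal 'w', then 2 to 5 of one of [wqg] (captured); then one or more of any character; then one or more of a character in [2-5] (captured).
The match spans [3:15] → '78yn6rzhwg64'.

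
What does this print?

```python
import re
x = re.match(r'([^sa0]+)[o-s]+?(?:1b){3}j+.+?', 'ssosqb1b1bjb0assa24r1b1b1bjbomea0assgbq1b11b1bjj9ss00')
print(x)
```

None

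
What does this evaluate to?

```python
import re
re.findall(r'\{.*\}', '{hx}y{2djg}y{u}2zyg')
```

['{hx}y{2djg}y{u}']

Scanning left to right: at [0:15] → '{hx}y{2djg}y{u}'.
Since nothing is captured, `findall` lists the 1 matched substring directly.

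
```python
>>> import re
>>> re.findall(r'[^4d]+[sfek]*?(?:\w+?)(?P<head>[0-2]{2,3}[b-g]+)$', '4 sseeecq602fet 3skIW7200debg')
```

['00debg']

This matches one or more of any character except [4d], then zero or more of one of [sfek] (lazy); then one or more of a word character (lazy) (non-capturing group); then 2 to 3 of a character in [0-2], then one or more of a character in [b-g] (captured as 'head'); then anchored at the end.
`findall` collects group 1 from the one match (1 total).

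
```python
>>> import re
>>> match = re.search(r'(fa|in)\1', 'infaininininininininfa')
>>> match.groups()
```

('in',)

`\1` is not a pattern — it's the concrete string captured by group 1, re-applied verbatim.
`re.search` tries every starting position until one works.
The match spans [4:8] → 'inin'.
Captured: group 1 = 'in'.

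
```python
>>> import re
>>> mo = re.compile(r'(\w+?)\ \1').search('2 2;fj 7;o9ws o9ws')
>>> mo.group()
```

After group 1 captures some text, `\1` only succeeds where that same text appears again.
Unlike `match`, `search` isn't anchored — it looks for the pattern anywhere in the string.
The match spans [0:3] → '2 2'.
Captured: group 1 = '2'.

'2 2'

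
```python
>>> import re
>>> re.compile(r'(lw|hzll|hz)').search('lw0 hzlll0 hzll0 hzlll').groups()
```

Unlike `match`, `search` isn't anchored — it looks for the pattern anywhere in the string.
The match spans [0:2] → 'lw'.
Captured: group 1 = 'lw'.

('lw',)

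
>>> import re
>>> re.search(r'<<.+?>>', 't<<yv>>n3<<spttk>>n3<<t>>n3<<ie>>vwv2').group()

With the lazy modifier that quantifier settles for the fewest repetitions that let the rest of the pattern succeed (the atoms after it are unaffected and can still be greedy).
The match spans [1:7] → '<<yv>>'.

'<<yv>>'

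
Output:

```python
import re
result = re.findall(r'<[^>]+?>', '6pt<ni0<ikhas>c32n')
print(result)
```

['<ni0<ikhas>']

With no groups in the pattern, `findall` gives back each whole match — 1 here.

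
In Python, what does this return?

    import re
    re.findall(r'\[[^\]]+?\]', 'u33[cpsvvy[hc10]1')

['[cpsvvy[hc10]']

Since nothing is captured, `findall` lists the 1 matched substring directly.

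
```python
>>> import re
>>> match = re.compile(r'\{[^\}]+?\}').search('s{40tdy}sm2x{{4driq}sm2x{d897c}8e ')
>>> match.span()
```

`re.search` scans for the first position where the pattern succeeds.
The match spans [1:8] → '{40tdy}'.

(1, 8)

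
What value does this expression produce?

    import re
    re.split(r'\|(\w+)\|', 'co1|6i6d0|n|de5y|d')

['co1', '6i6d0', 'n', 'de5y', 'd']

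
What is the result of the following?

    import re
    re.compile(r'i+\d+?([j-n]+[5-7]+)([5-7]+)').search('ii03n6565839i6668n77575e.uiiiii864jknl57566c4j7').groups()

('n656', '5')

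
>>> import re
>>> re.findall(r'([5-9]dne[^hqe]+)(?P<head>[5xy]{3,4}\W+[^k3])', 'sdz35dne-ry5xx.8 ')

This matches a character in [5-9], then the literal 'dne', then one or more of any character except [hqe] (captured); then 3 to 4 of one of [5xy], then one or more of a non-word character, then any character except [k3] (captured as 'head').
Walking the string: at [4:16] match '5dne-ry5xx.8', groups = ('5dne-ry', '5xx.8').
`findall` packs the 2 group values into a tuple for every match.

[('5dne-ry', '5xx.8')]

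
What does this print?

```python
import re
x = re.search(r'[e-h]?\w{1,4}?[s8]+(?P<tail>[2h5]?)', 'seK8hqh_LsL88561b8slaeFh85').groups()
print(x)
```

The match spans [0:5] → 'seK8h'.
Captured: group 1 = 'h'.

('h',)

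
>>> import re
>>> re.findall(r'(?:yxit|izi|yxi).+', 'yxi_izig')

Matches: at [0:8] → 'yxi_izig'.
No capturing groups, so `findall` returns the 1 full match string.

['yxi_izig']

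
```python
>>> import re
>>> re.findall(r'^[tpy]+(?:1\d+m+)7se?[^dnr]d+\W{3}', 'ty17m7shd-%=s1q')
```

['ty17m7shd-%=']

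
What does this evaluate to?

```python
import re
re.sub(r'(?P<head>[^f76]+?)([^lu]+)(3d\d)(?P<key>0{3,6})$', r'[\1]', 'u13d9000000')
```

'[u]'

This matches one or more of any character except [f76] (lazy) (captured as 'head'); then one or more of any character except [lu] (captured); then the literal '3d', then a digit (captured); then 3 to 6 of a literal '0' (captured as 'key'); then anchored at the end.
Each match is replaced using the text its own group 1 captured.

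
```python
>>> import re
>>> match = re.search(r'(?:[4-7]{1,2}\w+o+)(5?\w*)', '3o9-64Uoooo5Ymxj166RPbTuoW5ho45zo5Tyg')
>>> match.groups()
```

The match spans [4:37] → '64Uoooo5Ymxj166RPbTuoW5ho45zo5Tyg'.
Captured: group 1 = '5Tyg'.

('5Tyg',)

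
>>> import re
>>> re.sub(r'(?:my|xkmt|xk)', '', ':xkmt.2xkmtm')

The regex engine tests alternatives in the order written; an earlier branch that matches wins even if a later one would match more.
Matches: at [1:5] → 'xkmt'; at [7:11] → 'xkmt'.
`sub` substitutes '' at each match site.

':.2m'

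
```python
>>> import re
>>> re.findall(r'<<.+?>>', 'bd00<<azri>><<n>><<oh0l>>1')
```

No capturing groups, so `findall` returns the 3 full match strings.

['<<azri>>', '<<n>>', '<<oh0l>>']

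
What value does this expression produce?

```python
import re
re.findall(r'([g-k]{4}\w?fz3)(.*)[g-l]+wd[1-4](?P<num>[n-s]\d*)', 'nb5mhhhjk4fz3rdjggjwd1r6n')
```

[('hhjk4fz3', 'rdjgg', 'r6')]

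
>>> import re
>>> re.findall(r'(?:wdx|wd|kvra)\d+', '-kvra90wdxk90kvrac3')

['kvra90']

Scanning left to right: at [1:7] → 'kvra90'.
Since nothing is captured, `findall` lists the 1 matched substring directly.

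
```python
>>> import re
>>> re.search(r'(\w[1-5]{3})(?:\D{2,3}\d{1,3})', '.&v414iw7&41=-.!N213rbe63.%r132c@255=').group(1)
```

The match spans [2:9] → 'v414iw7'.
Captured: group 1 = 'v414'.

'v414'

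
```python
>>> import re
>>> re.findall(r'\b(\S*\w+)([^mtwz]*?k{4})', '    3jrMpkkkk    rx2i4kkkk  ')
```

The pattern matches a word boundary (`\b`, zero-width); then zero or more of a non-whitespace character, then one or more of a word character (captured); then zero or more of any character except [mtwz] (lazy), then exactly 4 of the literal 'k' (captured).
Scanning left to right: at [4:26] match '3jrMpkkkk    rx2i4kkkk', groups = ('3jrMpkkkk', '    rx2i4kkkk').
Multiple groups make `findall` return tuples — one 2-tuple for the one match.

[('3jrMpkkkk', '    rx2i4kkkk')]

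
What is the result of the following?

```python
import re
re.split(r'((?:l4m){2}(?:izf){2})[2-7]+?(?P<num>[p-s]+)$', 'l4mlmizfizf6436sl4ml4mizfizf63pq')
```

Pattern: the literal 'l4m' repeated 2 times, then the literal 'izf' repeated 2 times (captured); then one or more of a character in [2-7] (lazy); then one or more of a character in [p-s] (captured as 'num'); then anchored at the end.
Matches to split on: at [16:32] → 'l4ml4mizfizf63pq'.
The group in the pattern means `split` returns the separators' captures alongside the pieces.

['l4mlmizfizf6436s', 'l4ml4mizfizf', 'pq', '']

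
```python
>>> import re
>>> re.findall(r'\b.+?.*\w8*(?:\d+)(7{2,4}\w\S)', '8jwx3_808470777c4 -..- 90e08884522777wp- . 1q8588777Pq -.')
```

['77Pq']

This matches a word boundary (`\b`, zero-width); then one or more of any character (lazy); then zero or more of any character, then a word character, then zero or more of the literal '8'; then one or more of a digit (non-capturing group); then 2 to 4 of the literal '7', then a word character, then a non-whitespace character (captured).
Matches: at [0:54] match '8jwx3_808470777c4 -..- 90e08884522777wp- . 1q8588777Pq', group 1 = '77Pq'.
Because there's exactly one group, `findall` drops the full match and keeps group 1 from the one hit.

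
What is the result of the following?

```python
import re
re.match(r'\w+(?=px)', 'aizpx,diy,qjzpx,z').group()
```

The `(?=…)`/`(?<=…)` assertion just peeks at neighbouring text; it doesn't advance the match position.
`re.match` won't scan ahead — the pattern has to work from the very first character.
The match spans [0:3] → 'aiz'.

'aiz'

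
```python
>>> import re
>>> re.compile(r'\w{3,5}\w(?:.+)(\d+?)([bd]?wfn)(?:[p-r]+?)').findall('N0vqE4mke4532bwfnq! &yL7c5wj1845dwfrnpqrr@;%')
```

Pattern: 3 to 5 of a word character, then a word character; then one or more of any character (non-capturing group); then one or more of a digit (lazy) (captured); then optionally one of [bd], then the literal 'wfn' (captured); then one or more of a character in [p-r] (lazy) (non-capturing group).
Walking the string: at [0:18] match 'N0vqE4mke4532bwfnq', groups = ('2', 'bwfn').
With 2 capturing groups, `findall` returns a 2-tuple per match.

[('2', 'bwfn')]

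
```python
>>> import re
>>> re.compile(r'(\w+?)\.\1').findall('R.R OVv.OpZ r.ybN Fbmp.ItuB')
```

['R']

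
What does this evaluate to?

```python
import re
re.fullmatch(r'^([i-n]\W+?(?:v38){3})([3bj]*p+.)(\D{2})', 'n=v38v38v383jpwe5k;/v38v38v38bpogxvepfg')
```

None

Pattern: anchored at the start of the string; then a character in [i-n], then one or more of a non-word character (lazy), then the literal 'v38' repeated 3 times (captured); then zero or more of one of [3bj], then one or more of the literal 'p', then any character (captured); then exactly 2 of a non-digit (captured).
`re.fullmatch` is like wrapping the pattern in `^…$` (in single-line mode).
Here the pattern can't cover the whole string, so the call returns None.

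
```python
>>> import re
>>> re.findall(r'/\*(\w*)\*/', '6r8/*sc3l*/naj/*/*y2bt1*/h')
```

['sc3l', 'y2bt1']

Matches: at [3:11] match '/*sc3l*/', group 1 = 'sc3l'; at [16:25] match '/*y2bt1*/', group 1 = 'y2bt1'.
Because there's exactly one group, `findall` drops the full match and keeps group 1 from each hit.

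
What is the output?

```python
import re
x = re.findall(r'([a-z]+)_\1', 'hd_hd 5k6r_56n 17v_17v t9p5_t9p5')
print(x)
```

['hd']

`\1` is not a pattern — it's the concrete string captured by group 1, re-applied verbatim.
Walking the string: at [0:5] match 'hd_hd', group 1 = 'hd'.
One capturing group, so `findall` returns just the captured substring from the one match — 1 in all.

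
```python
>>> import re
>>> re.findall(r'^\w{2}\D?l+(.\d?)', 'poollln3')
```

['n3']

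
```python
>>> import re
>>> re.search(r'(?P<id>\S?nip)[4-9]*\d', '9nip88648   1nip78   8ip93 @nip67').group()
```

'9nip88648'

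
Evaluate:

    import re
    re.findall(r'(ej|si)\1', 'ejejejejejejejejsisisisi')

['ej', 'ej', 'ej', 'ej', 'si', 'si']

`\1` has to match the exact text group 1 already captured.
Walking the string: at [0:4] match 'ejej', group 1 = 'ej'; at [4:8] match 'ejej', group 1 = 'ej'; at [8:12] match 'ejej', group 1 = 'ej'; at [12:16] match 'ejej', group 1 = 'ej'; at [16:20] match 'sisi', group 1 = 'si'; ….
Because there's exactly one group, `findall` drops the full match and keeps group 1 from each hit.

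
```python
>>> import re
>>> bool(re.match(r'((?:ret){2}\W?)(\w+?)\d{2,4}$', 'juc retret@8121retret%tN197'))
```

False

`match` is anchored at position 0; if the pattern doesn't fit there, it returns None.
Here the string doesn't start with a match, so the call returns None, and `bool(None)` is False.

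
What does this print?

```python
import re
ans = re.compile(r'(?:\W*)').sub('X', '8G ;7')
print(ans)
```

X8XGXX7X

The pattern matches zero or more of a non-word character (non-capturing group).
Matches: at [0:0] → ''; at [1:1] → ''; at [2:4] → ' ;'; at [4:4] → ''; at [5:5] → ''.
`sub` substitutes 'X' at each match site.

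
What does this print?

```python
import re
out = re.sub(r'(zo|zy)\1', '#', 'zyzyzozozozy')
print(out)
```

A backreference is literal: `\1` must see the identical characters the first group matched.
Matches: at [0:4] → 'zyzy'; at [4:8] → 'zozo'.
Each match is replaced by '#'.

##zozy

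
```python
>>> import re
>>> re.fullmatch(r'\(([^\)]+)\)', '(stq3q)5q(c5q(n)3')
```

`re.fullmatch` requires the pattern to consume the entire string.
Here the pattern can't cover the whole string, so the call returns None.

None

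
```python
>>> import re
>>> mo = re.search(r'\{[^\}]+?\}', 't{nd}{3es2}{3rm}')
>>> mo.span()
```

(1, 5)

`re.search` scans for the first position where the pattern succeeds.
The match spans [1:5] → '{nd}'.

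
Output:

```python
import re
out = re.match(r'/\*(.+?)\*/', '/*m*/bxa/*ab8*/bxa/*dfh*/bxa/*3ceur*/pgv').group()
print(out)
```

A `+?`/`*?`/`{m,n}?` starts at its minimum and grows only as far as needed for what follows to match.
With `match`, the pattern is implicitly anchored at the beginning.
The match spans [0:5] → '/*m*/'.
Captured: group 1 = 'm'.

/*m*/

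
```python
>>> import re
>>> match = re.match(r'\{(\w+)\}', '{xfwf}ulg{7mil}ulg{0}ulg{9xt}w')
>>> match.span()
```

`re.match` won't scan ahead — the pattern has to work from the very first character.
The match spans [0:6] → '{xfwf}'.
Captured: group 1 = 'xfwf'.

(0, 6)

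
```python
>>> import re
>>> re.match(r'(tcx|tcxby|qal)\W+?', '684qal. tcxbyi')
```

None

`re.match` won't scan ahead — the pattern has to work from the very first character.
Here position 0 doesn't satisfy it, so the call returns None.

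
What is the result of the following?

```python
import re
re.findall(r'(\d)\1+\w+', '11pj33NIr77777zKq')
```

['1']

The backreference `\1` re-matches whatever the first group consumed, character for character.
Scanning left to right: at [0:17] match '11pj33NIr77777zKq', group 1 = '1'.
Because there's exactly one group, `findall` drops the full match and keeps group 1 from the one hit.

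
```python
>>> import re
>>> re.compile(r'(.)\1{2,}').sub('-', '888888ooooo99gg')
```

`\1` is not a pattern — it's the concrete string captured by group 1, re-applied verbatim.
Every occurrence is swapped for '-'.

'--99gg'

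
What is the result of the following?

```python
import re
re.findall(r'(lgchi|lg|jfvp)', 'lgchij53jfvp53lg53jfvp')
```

['lgchi', 'jfvp', 'lg', 'jfvp']

Alternation tries branches left to right and keeps the first one that lets the overall match succeed at that position.
With a single group, `findall` returns only what that group captured — 4 items.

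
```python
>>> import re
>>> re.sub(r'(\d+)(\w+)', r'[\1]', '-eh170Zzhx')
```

This matches one or more of a digit (captured); then one or more of a word character (captured).
Matches: at [3:10] → '170Zzhx'.
`\1` in the replacement pulls in group 1's text for each match.

'-eh[170]'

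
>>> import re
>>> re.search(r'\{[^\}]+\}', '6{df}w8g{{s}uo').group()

'{df}'

`re.search` tries every starting position until one works.
The match spans [1:5] → '{df}'.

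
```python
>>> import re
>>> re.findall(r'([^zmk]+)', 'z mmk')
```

[' ']

The pattern matches one or more of any character except [zmk] (captured).
`findall` collects group 1 from the one match (1 total).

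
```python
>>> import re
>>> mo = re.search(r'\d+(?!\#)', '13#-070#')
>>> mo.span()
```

(0, 1)

Because the assertion is negative and zero-width, positions next to the forbidden text are skipped.
Unlike `match`, `search` isn't anchored — it looks for the pattern anywhere in the string.
The match spans [0:1] → '1'.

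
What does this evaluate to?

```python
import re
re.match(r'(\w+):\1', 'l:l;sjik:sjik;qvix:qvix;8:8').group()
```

'l:l'

A backreference is literal: `\1` must see the identical characters the first group matched.
`re.match` won't scan ahead — the pattern has to work from the very first character.
The match spans [0:3] → 'l:l'.
Captured: group 1 = 'l'.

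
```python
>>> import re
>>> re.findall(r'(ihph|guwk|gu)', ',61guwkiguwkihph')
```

['guwk', 'guwk', 'ihph']

`|` is ordered: at each position the engine commits to the first alternative that works.
Walking the string: at [3:7] match 'guwk', group 1 = 'guwk'; at [8:12] match 'guwk', group 1 = 'guwk'; at [12:16] match 'ihph', group 1 = 'ihph'.
One capturing group, so `findall` returns just the captured substring from each match — 3 in all.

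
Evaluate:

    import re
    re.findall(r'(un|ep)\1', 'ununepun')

['un']

`\1` has to match the exact text group 1 already captured.
With a single group, `findall` returns only what that group captured — 1 item.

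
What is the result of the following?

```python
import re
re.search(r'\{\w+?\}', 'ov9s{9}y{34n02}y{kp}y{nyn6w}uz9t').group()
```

The match spans [4:7] → '{9}'.

'{9}'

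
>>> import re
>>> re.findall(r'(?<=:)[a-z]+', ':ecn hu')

The `(?=…)`/`(?<=…)` assertion just peeks at neighbouring text; it doesn't advance the match position.
Scanning left to right: at [1:4] → 'ecn'.
`findall` yields the raw match text (1 of them) because the pattern has no groups.

['ecn']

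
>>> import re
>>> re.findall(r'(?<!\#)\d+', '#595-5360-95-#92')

The negative lookahead/lookbehind blocks any match where the forbidden context is present.
`findall` yields the raw match text (4 of them) because the pattern has no groups.

['95', '5360', '95', '2']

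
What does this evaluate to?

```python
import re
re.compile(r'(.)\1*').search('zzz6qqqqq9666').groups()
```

After group 1 captures some text, `\1` only succeeds where that same text appears again.
Unlike `match`, `search` isn't anchored — it looks for the pattern anywhere in the string.
The match spans [0:3] → 'zzz'.
Captured: group 1 = 'z'.

('z',)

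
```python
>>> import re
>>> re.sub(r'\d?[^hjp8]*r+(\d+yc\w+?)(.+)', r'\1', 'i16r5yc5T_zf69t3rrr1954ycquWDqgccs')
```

The `?` after the quantifier makes it lazy — it takes as little as possible before letting the rest of the pattern try.
`\1` in the replacement pulls in group 1's text for each match.

'1954ycq'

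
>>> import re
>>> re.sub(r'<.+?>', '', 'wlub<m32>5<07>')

'wlub5'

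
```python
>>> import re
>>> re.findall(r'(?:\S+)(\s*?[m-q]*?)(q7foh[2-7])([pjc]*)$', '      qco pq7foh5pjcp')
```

The pattern matches one or more of a non-whitespace character (non-capturing group); then zero or more of whitespace (lazy), then zero or more of a character in [m-q] (lazy) (captured); then the literal 'q7', then the literal 'foh', then a character in [2-7] (captured); then zero or more of one of [pjc] (captured); then anchored at the end.
Matches: at [6:21] match 'qco pq7foh5pjcp', groups = (' p', 'q7foh5', 'pjcp').
With 3 capturing groups, `findall` returns a 3-tuple per match.

[(' p', 'q7foh5', 'pjcp')]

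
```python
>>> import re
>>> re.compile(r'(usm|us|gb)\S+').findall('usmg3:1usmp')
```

['usm']

The regex engine tests alternatives in the order written; an earlier branch that matches wins even if a later one would match more.
One capturing group, so `findall` returns just the captured substring from the one match — 1 in all.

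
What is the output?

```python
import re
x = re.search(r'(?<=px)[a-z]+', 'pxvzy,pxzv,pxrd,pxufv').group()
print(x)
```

vzy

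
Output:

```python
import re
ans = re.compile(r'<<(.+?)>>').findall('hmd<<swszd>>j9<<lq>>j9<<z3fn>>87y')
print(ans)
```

The `?` after the quantifier makes it lazy — it takes as little as possible before letting the rest of the pattern try.
`findall` collects group 1 from each match (3 total).

['swszd', 'lq', 'z3fn']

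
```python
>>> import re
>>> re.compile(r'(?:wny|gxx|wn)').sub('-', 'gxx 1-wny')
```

Alternation isn't longest-match — the leftmost alternative that fits at this position is chosen.
Each match is replaced by '-'.

'- 1--'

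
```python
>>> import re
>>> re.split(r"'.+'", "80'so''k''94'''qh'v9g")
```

['80', 'v9g']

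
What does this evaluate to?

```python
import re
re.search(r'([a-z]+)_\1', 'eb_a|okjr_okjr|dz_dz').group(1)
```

'okjr'

The match spans [5:14] → 'okjr_okjr'.
Captured: group 1 = 'okjr'.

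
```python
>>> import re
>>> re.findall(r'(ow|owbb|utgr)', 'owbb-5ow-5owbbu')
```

['ow', 'ow', 'ow']

The regex engine tests alternatives in the order written; an earlier branch that matches wins even if a later one would match more.
Walking the string: at [0:2] match 'ow', group 1 = 'ow'; at [6:8] match 'ow', group 1 = 'ow'; at [10:12] match 'ow', group 1 = 'ow'.
With a single group, `findall` returns only what that group captured — 3 items.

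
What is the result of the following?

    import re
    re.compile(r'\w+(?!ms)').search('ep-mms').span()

(0, 2)

The negative lookahead/lookbehind blocks any match where the forbidden context is present.
The match spans [0:2] → 'ep'.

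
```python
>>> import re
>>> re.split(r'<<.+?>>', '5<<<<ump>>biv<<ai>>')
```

['5', 'biv', '']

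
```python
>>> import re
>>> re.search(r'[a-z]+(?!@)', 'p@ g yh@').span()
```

(3, 4)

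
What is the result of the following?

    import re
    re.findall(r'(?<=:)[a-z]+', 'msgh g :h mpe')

['h']

The positive lookaround only admits positions where the adjacent text matches; those characters stay outside the span.
Since nothing is captured, `findall` lists the 1 matched substring directly.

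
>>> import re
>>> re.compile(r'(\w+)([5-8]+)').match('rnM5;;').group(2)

Pattern: one or more of a word character (captured); then one or more of a character in [5-8] (captured).
`match` is anchored at position 0; if the pattern doesn't fit there, it returns None.
The match spans [0:4] → 'rnM5'.
Captured: group 1 = 'rnM', group 2 = '5'.

'5'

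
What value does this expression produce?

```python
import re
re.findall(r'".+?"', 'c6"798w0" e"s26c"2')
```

With the lazy modifier that quantifier settles for the fewest repetitions that let the rest of the pattern succeed (the atoms after it are unaffected and can still be greedy).
No capturing groups, so `findall` returns the 2 full match strings.

['"798w0"', '"s26c"']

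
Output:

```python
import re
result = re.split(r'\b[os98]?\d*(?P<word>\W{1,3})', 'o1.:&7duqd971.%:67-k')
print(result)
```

['', '.:&', '7duqd971', '.%:', '', '-', 'k']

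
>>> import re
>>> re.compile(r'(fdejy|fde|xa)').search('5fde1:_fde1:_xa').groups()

('fde',)

The match spans [1:4] → 'fde'.
Captured: group 1 = 'fde'.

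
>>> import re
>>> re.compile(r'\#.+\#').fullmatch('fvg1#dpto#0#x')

`re.fullmatch` requires the pattern to consume the entire string.
Here the string isn't matched end-to-end, so the call returns None.

None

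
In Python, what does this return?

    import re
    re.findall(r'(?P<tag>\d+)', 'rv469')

['469']

The pattern matches one or more of a digit (captured as 'tag').
`findall` collects group 1 from the one match (1 total).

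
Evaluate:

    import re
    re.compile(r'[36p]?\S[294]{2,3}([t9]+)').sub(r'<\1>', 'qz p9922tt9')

This matches optionally one of [36p], then a non-whitespace character, then 2 to 3 of one of [294]; then one or more of one of [t9] (captured).
Matches: at [3:11] → 'p9922tt9'.
The replacement refers to a captured group, so each match is rewritten using its own captured text.

'qz <tt9>'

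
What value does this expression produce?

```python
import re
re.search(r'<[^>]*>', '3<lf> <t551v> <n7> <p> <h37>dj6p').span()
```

(1, 5)

`re.search` scans for the first position where the pattern succeeds.
The match spans [1:5] → '<lf>'.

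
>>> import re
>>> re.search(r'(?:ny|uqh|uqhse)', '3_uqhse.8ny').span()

Alternation isn't longest-match — the leftmost alternative that fits at this position is chosen.
The match spans [2:5] → 'uqh'.

(2, 5)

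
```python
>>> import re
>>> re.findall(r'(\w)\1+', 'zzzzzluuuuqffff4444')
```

The backreference `\1` re-matches whatever the first group consumed, character for character.
Scanning left to right: at [0:5] match 'zzzzz', group 1 = 'z'; at [6:10] match 'uuuu', group 1 = 'u'; at [11:15] match 'ffff', group 1 = 'f'; at [15:19] match '4444', group 1 = '4'.
`findall` collects group 1 from each match (4 total).

['z', 'u', 'f', '4']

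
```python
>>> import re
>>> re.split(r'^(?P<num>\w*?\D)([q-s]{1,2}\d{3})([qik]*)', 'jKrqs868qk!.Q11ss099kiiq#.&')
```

['', 'jKr', 'qs868', 'qk', '!.Q11ss099kiiq#.&']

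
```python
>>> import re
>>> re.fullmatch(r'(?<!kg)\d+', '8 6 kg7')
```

None

A negative assertion filters positions out without eating any characters.
`re.fullmatch` requires the pattern to consume the entire string.
Here there's no way to consume every character, so the call returns None.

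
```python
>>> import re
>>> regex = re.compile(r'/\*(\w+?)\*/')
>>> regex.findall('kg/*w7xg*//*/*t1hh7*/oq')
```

Matches: at [2:10] match '/*w7xg*/', group 1 = 'w7xg'; at [12:21] match '/*t1hh7*/', group 1 = 't1hh7'.
`findall` collects group 1 from each match (2 total).

['w7xg', 't1hh7']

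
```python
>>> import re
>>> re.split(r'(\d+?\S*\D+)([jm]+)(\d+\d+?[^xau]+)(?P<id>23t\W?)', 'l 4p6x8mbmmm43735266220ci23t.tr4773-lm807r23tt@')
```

['l ', '4p6x8mbmmm43735266220ci23t.tr4773-l', 'm', '807r', '23t', 't@']

The group in the pattern means `split` returns the separators' captures alongside the pieces.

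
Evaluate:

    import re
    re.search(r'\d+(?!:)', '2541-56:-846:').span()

(0, 4)

A negative assertion filters positions out without eating any characters.
The match spans [0:4] → '2541'.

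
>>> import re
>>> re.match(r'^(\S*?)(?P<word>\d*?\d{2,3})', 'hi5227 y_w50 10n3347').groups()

('hi', '522')

The pattern matches anchored at the start of the string; then zero or more of a non-whitespace character (lazy) (captured); then zero or more of a digit (lazy), then 2 to 3 of a digit (captured as 'word').
Because the quantifier is non-greedy, it stops expanding at the earliest point where the rest of the pattern can succeed.
With `match`, the pattern is implicitly anchored at the beginning.
The match spans [0:5] → 'hi522'.
Captured: group 1 = 'hi', group 2 = '522'.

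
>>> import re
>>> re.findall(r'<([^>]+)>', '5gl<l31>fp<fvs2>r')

['l31', 'fvs2']

Matches: at [3:8] match '<l31>', group 1 = 'l31'; at [10:16] match '<fvs2>', group 1 = 'fvs2'.
One capturing group, so `findall` returns just the captured substring from each match — 2 in all.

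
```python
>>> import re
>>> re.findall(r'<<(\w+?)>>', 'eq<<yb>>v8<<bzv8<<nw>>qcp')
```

['yb', 'nw']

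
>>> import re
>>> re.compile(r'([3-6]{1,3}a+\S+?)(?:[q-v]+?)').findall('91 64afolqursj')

The pattern matches 1 to 3 of a character in [3-6], then one or more of the literal 'a', then one or more of a non-whitespace character (lazy) (captured); then one or more of a character in [q-v] (lazy) (non-capturing group).
A `+?`/`*?`/`{m,n}?` starts at its minimum and grows only as far as needed for what follows to match.
Matches: at [3:10] match '64afolq', group 1 = '64afol'.
With a single group, `findall` returns only what that group captured — 1 item.

['64afol']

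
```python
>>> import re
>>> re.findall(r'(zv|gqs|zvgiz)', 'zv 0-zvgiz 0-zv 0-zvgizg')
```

Alternation isn't longest-match — the leftmost alternative that fits at this position is chosen.
Scanning left to right: at [0:2] match 'zv', group 1 = 'zv'; at [5:7] match 'zv', group 1 = 'zv'; at [13:15] match 'zv', group 1 = 'zv'; at [18:20] match 'zv', group 1 = 'zv'.
One capturing group, so `findall` returns just the captured substring from each match — 4 in all.

['zv', 'zv', 'zv', 'zv']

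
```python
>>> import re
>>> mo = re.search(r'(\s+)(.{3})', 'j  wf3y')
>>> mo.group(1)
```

This matches one or more of whitespace (captured); then exactly 3 of any character (captured).
`search` walks the string left to right and returns the first match it finds.
The match spans [1:6] → '  wf3'.
Captured: group 1 = '  ', group 2 = 'wf3'.

'  '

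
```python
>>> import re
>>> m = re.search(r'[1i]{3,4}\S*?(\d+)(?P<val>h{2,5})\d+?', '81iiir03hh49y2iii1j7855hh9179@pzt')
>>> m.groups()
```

('03', 'hh')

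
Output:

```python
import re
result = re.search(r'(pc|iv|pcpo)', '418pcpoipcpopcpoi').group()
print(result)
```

The regex engine tests alternatives in the order written; an earlier branch that matches wins even if a later one would match more.
The match spans [3:5] → 'pc'.

pc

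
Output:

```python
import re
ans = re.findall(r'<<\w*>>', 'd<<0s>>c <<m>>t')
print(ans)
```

No capturing groups, so `findall` returns the 2 full match strings.

['<<0s>>', '<<m>>']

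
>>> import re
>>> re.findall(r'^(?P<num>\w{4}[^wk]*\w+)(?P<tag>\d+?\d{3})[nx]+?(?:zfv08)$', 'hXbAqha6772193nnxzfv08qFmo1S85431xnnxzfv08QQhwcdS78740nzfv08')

With 2 capturing groups, `findall` returns a 2-tuple per match.

[('hXbAqha6772193nnxzfv08qFmo1S85431xnnxzfv08QQhwcdS7', '8740')]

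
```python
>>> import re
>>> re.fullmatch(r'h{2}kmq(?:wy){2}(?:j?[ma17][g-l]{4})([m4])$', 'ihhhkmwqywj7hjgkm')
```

Pattern: exactly 2 of a literal 'h', then the literal 'kmq', then the literal 'wy' repeated 2 times; then optionally a literal 'j', then one of [ma17], then exactly 4 of a character in [g-l] (non-capturing group); then one of [m4] (captured); then anchored at the end.
`re.fullmatch` requires the pattern to consume the entire string.
Here there's no way to consume every character, so the call returns None.

None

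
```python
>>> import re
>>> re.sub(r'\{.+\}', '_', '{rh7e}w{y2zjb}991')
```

'_991'

Each match is replaced by '_'.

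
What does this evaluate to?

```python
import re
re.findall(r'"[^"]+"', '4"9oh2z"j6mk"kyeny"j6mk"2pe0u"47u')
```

Scanning left to right: at [1:8] → '"9oh2z"'; at [12:19] → '"kyeny"'; at [23:30] → '"2pe0u"'.
`findall` yields the raw match text (3 of them) because the pattern has no groups.

['"9oh2z"', '"kyeny"', '"2pe0u"']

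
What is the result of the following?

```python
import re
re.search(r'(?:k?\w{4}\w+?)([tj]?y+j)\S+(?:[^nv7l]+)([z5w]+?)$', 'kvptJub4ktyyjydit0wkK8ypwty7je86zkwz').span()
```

The match spans [0:36] → 'kvptJub4ktyyjydit0wkK8ypwty7je86zkwz'.

(0, 36)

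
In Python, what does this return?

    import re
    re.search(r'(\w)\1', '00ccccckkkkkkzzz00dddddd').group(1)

`\1` is not a pattern — it's the concrete string captured by group 1, re-applied verbatim.
`search` walks the string left to right and returns the first match it finds.
The match spans [0:2] → '00'.
Captured: group 1 = '0'.

'0'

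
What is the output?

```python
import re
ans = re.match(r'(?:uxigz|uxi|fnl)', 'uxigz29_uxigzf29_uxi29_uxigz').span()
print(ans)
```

`re.match` only tries the pattern at the start of the string.
The match spans [0:5] → 'uxigz'.

(0, 5)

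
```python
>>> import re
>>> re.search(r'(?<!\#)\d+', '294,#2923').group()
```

'294'

The negative lookahead/lookbehind blocks any match where the forbidden context is present.
`re.search` scans for the first position where the pattern succeeds.
The match spans [0:3] → '294'.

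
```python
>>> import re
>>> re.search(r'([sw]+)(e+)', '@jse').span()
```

This matches one or more of one of [sw] (captured); then one or more of a literal 'e' (captured).
The match spans [2:4] → 'se'.

(2, 4)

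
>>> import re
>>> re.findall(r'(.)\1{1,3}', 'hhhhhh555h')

After group 1 captures some text, `\1` only succeeds where that same text appears again.
Matches: at [0:4] match 'hhhh', group 1 = 'h'; at [4:6] match 'hh', group 1 = 'h'; at [6:9] match '555', group 1 = '5'.
With a single group, `findall` returns only what that group captured — 3 items.

['h', 'h', '5']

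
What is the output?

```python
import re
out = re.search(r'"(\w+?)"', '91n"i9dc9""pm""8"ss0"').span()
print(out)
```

(3, 10)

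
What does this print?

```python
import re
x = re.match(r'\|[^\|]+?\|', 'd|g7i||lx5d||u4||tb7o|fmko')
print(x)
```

None

`re.match` won't scan ahead — the pattern has to work from the very first character.
Here position 0 doesn't satisfy it, so the call returns None.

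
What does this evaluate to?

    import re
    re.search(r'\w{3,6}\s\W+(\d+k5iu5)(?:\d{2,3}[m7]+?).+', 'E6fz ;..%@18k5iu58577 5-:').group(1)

Pattern: 3 to 6 of a word character, then whitespace, then one or more of a non-word character; then one or more of a digit, then the literal 'k5', then the literal 'iu5' (captured); then 2 to 3 of a digit, then one or more of one of [m7] (lazy) (non-capturing group); then one or more of any character.
`re.search` tries every starting position until one works.
The match spans [0:25] → 'E6fz ;..%@18k5iu58577 5-:'.
Captured: group 1 = '18k5iu5'.

'18k5iu5'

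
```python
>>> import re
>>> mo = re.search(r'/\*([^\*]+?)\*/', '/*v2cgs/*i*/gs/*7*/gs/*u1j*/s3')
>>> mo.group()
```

`search` walks the string left to right and returns the first match it finds.
The match spans [7:12] → '/*i*/'.
Captured: group 1 = 'i'.

'/*i*/'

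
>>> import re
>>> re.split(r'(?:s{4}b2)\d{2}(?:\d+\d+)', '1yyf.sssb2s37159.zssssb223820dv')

['1yyf.sssb2s37159.z', 'dv']

The pattern matches exactly 4 of the literal 's', then the literal 'b2' (non-capturing group); then exactly 2 of a digit; then one or more of a digit, then one or more of a digit (non-capturing group).
Matches to split on: at [18:29] → 'ssssb223820'.
`split` removes every match and returns the 2 fragments in between.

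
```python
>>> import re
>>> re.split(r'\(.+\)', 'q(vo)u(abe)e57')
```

['q', 'e57']

Matches to split on: at [1:11] → '(vo)u(abe)'.
The string is cut at each match, leaving 2 pieces.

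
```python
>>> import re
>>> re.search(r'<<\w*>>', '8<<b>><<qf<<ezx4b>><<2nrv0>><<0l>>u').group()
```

'<<b>>'

`re.search` scans for the first position where the pattern succeeds.
The match spans [1:6] → '<<b>>'.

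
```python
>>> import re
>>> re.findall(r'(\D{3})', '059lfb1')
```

This matches exactly 3 of a non-digit (captured).
Walking the string: at [3:6] match 'lfb', group 1 = 'lfb'.
Because there's exactly one group, `findall` drops the full match and keeps group 1 from the one hit.

['lfb']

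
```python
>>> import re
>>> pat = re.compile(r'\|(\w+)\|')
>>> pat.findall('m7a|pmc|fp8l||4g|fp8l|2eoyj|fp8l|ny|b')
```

['pmc', '4g', '2eoyj', 'ny']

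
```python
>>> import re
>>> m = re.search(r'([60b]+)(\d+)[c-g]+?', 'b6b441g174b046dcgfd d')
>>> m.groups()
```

('b6b', '441')

The match spans [0:7] → 'b6b441g'.
Captured: group 1 = 'b6b', group 2 = '441'.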